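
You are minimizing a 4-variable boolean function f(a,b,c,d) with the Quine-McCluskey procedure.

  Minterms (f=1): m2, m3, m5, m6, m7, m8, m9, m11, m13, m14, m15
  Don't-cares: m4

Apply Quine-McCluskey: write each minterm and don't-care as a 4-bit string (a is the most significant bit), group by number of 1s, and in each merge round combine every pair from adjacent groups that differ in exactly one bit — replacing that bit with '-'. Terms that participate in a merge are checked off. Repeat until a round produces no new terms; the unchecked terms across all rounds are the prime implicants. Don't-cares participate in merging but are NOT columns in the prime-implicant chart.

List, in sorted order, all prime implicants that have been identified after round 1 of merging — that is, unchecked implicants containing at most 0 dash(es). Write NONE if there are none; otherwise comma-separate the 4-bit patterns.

NONE

Round 0: 0010✓ 0011✓ 0100✓ 0101✓ 0110✓ 0111✓ 1000✓ 1001✓ 1011✓ 1101✓ 1110✓ 1111✓
Round 1: -011✓ -101✓ -110✓ -111✓ 0-10✓ 0-11✓ 001-✓ 01-0✓ 01-1✓ 010-✓ 011-✓ 1-01✓ 1-11✓ 10-1✓ 100- 11-1✓ 111-✓
Round 2: --11 -1-1 -11- 0-1- 01-- 1--1
PIs = {--11, -1-1, -11-, 0-1-, 01--, 1--1, 100-}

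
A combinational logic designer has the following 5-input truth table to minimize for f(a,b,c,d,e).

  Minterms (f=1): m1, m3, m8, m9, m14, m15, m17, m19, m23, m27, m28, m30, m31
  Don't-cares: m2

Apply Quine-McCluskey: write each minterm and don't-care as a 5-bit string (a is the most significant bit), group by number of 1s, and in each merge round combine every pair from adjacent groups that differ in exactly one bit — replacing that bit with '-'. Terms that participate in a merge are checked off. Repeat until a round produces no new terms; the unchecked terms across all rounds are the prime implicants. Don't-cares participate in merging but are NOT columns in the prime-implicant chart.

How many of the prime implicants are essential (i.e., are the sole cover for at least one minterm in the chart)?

[col 0] 00001*, 00010*, 00011*, 01000*, 01001*, 01110*, 01111*, 10001*, 10011*, 10111*, 11011*, 11100*, 11110*, 11111*
[col 1] -0001*, -0011*, -1110*, -1111*, 0-001, 000-1*, 0001-, 0100-, 0111-*, 1-011*, 1-111*, 10-11*, 100-1*, 11-11*, 111-0, 1111-*
[col 2] -00-1, -111-, 1--11
Prime implicants: -00-1, -111-, 0-001, 0001-, 0100-, 1--11, 111-0
PI chart (minterm → PIs covering it):
  1 | -00-1,0-001
  3 | -00-1,0001-
  8 | 0100-  (sole → essential)
  9 | 0-001,0100-
  14 | -111-  (sole → essential)
  15 | -111-  (sole → essential)
  17 | -00-1  (sole → essential)
  19 | -00-1,1--11
  23 | 1--11  (sole → essential)
  27 | 1--11  (sole → essential)
  28 | 111-0  (sole → essential)
  30 | -111-,111-0
  31 | -111-,1--11
Essential prime implicants: -00-1, -111-, 0100-, 1--11, 111-0

5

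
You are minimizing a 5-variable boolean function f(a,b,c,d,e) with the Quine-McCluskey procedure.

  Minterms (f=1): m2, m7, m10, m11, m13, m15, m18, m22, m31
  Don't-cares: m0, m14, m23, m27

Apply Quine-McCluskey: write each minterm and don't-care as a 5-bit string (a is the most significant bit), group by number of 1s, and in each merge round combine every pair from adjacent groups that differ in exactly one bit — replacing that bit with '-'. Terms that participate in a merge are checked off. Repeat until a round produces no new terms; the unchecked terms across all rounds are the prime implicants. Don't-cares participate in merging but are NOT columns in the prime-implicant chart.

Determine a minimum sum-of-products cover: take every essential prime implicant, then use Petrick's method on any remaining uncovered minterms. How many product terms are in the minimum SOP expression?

5

size-2^0 implicants → 00000(✓)  00010(✓)  00111(✓)  01010(✓)  01011(✓)  01101(✓)  01110(✓)  01111(✓)  10010(✓)  10110(✓)  10111(✓)  11011(✓)  11111(✓)
size-2^1 implicants → -0010  -0111(✓)  -1011(✓)  -1111(✓)  0-010  0-111(✓)  000-0  01-10(✓)  01-11(✓)  0101-(✓)  011-1  0111-(✓)  1-111(✓)  10-10  1011-  11-11(✓)
size-2^2 implicants → --111  -1-11  01-1-
Unchecked terms (primes): --111, -0010, -1-11, 0-010, 000-0, 01-1-, 011-1, 10-10, 1011-
Minterm coverage:
  m2 ⊆ -0010,0-010,000-0
  m7 ⊆ --111 [E]
  m10 ⊆ 0-010,01-1-
  m11 ⊆ -1-11,01-1-
  m13 ⊆ 011-1 [E]
  m15 ⊆ --111,-1-11,01-1-,011-1
  m18 ⊆ -0010,10-10
  m22 ⊆ 10-10,1011-
  m31 ⊆ --111,-1-11
E = {--111, 011-1}
Petrick residual → -0010, 01-1-, 10-10
Cover = cde + b'c'de' + a'bd + a'bce + ab'de'  |cover|=5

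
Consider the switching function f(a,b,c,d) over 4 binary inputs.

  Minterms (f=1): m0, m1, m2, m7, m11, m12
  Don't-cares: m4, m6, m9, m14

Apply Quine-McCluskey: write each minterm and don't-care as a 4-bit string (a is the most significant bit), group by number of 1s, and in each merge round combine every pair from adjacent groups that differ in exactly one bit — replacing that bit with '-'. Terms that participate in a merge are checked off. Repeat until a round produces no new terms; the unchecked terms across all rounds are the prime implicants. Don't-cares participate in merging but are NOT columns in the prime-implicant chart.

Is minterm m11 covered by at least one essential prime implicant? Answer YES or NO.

YES

[col 0] 0000*, 0001*, 0010*, 0100*, 0110*, 0111*, 1001*, 1011*, 1100*, 1110*
[col 1] -001, -100*, -110*, 0-00*, 0-10*, 00-0*, 000-, 01-0*, 011-, 10-1, 11-0*
[col 2] -1-0, 0--0
Prime implicants: -001, -1-0, 0--0, 000-, 011-, 10-1
PI chart (minterm → PIs covering it):
  0 | 0--0,000-
  1 | -001,000-
  2 | 0--0  (sole → essential)
  7 | 011-  (sole → essential)
  11 | 10-1  (sole → essential)
  12 | -1-0  (sole → essential)
Essential prime implicants: -1-0, 0--0, 011-, 10-1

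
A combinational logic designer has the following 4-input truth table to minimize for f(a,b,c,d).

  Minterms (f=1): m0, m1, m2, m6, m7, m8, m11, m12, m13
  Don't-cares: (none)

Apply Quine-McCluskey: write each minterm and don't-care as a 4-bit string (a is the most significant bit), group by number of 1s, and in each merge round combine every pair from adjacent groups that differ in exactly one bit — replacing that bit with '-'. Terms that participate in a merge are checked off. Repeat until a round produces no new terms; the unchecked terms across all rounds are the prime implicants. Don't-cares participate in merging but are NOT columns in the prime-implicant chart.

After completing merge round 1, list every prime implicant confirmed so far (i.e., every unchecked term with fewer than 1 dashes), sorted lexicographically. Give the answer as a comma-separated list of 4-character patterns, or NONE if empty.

[col 0] 0000*, 0001*, 0010*, 0110*, 0111*, 1000*, 1011, 1100*, 1101*
[col 1] -000, 0-10, 00-0, 000-, 011-, 1-00, 110-
Prime implicants: -000, 0-10, 00-0, 000-, 011-, 1-00, 1011, 110-

1011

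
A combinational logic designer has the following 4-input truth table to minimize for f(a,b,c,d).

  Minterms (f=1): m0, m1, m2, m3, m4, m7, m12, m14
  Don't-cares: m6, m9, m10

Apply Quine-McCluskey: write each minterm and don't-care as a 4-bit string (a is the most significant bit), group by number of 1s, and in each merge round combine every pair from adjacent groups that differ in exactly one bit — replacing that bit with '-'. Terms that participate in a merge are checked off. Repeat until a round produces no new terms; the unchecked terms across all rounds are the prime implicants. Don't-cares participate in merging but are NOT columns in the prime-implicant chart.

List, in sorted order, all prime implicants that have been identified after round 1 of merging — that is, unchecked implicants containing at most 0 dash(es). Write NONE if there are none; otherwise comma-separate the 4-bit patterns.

NONE

size-2^0 implicants → 0000(✓)  0001(✓)  0010(✓)  0011(✓)  0100(✓)  0110(✓)  0111(✓)  1001(✓)  1010(✓)  1100(✓)  1110(✓)
size-2^1 implicants → -001  -010(✓)  -100(✓)  -110(✓)  0-00(✓)  0-10(✓)  0-11(✓)  00-0(✓)  00-1(✓)  000-(✓)  001-(✓)  01-0(✓)  011-(✓)  1-10(✓)  11-0(✓)
size-2^2 implicants → --10  -1-0  0--0  0-1-  00--
Unchecked terms (primes): --10, -001, -1-0, 0--0, 0-1-, 00--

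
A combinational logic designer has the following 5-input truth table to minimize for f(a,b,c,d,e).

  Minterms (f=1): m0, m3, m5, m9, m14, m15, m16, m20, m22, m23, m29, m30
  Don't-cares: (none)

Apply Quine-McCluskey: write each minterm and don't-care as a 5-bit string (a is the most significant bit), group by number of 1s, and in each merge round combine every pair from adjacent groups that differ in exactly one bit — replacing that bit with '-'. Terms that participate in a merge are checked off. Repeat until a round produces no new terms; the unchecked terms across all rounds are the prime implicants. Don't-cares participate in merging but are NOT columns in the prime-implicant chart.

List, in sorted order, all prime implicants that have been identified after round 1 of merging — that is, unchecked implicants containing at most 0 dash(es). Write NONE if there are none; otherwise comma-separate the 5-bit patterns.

[col 0] 00000*, 00011, 00101, 01001, 01110*, 01111*, 10000*, 10100*, 10110*, 10111*, 11101, 11110*
[col 1] -0000, -1110, 0111-, 1-110, 10-00, 101-0, 1011-
Prime implicants: -0000, -1110, 00011, 00101, 01001, 0111-, 1-110, 10-00, 101-0, 1011-, 11101

00011, 00101, 01001, 11101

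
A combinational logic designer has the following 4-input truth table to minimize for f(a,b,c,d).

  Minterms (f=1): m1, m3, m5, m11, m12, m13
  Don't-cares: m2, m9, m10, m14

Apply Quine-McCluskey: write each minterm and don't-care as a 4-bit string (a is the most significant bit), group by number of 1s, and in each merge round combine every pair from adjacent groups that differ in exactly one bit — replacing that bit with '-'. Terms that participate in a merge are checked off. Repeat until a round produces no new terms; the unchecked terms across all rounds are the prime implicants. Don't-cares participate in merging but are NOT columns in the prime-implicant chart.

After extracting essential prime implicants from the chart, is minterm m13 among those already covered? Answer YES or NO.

[col 0] 0001*, 0010*, 0011*, 0101*, 1001*, 1010*, 1011*, 1100*, 1101*, 1110*
[col 1] -001*, -010*, -011*, -101*, 0-01*, 00-1*, 001-*, 1-01*, 1-10, 10-1*, 101-*, 11-0, 110-
[col 2] --01, -0-1, -01-
Prime implicants: --01, -0-1, -01-, 1-10, 11-0, 110-
PI chart (minterm → PIs covering it):
  1 | --01,-0-1
  3 | -0-1,-01-
  5 | --01  (sole → essential)
  11 | -0-1,-01-
  12 | 11-0,110-
  13 | --01,110-
Essential prime implicants: --01

YES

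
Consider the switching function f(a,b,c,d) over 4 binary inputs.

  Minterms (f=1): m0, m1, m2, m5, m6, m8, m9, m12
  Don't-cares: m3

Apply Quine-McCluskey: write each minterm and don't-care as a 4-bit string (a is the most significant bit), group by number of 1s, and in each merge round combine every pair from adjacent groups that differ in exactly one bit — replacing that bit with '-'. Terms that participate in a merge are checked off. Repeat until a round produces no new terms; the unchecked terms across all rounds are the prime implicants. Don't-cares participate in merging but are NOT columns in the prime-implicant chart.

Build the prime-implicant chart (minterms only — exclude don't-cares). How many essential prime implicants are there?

Round 0: 0000✓ 0001✓ 0010✓ 0011✓ 0101✓ 0110✓ 1000✓ 1001✓ 1100✓
Round 1: -000✓ -001✓ 0-01 0-10 00-0✓ 00-1✓ 000-✓ 001-✓ 1-00 100-✓
Round 2: -00- 00--
PIs = {-00-, 0-01, 0-10, 00--, 1-00}
Coverage chart:
  m0: -00-,00--
  m1: -00-,0-01,00--
  m2: 0-10,00--
  m5: 0-01 ←essential
  m6: 0-10 ←essential
  m8: -00-,1-00
  m9: -00- ←essential
  m12: 1-00 ←essential
Essential: -00-, 0-01, 0-10, 1-00

4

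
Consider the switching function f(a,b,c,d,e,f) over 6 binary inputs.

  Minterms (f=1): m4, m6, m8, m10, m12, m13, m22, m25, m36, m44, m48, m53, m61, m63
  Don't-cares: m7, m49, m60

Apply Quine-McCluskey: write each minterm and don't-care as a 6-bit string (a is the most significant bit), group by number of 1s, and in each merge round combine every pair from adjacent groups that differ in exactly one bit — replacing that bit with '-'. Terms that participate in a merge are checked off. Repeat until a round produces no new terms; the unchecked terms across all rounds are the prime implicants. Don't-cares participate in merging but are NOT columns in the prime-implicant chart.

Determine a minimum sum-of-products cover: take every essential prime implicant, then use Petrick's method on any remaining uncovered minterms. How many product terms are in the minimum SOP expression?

Round 0: 000100✓ 000110✓ 000111✓ 001000✓ 001010✓ 001100✓ 001101✓ 010110✓ 011001 100100✓ 101100✓ 110000✓ 110001✓ 110101✓ 111100✓ 111101✓ 111111✓
Round 1: -00100✓ -01100✓ 0-0110 00-100✓ 0001-0 00011- 001-00 0010-0 00110- 1-1100 10-100✓ 11-101 110-01 11000- 1111-1 11110-
Round 2: -0-100
PIs = {-0-100, 0-0110, 0001-0, 00011-, 001-00, 0010-0, 00110-, 011001, 1-1100, 11-101, 110-01, 11000-, 1111-1, 11110-}
Coverage chart:
  m4: -0-100,0001-0
  m6: 0-0110,0001-0,00011-
  m8: 001-00,0010-0
  m10: 0010-0 ←essential
  m12: -0-100,001-00,00110-
  m13: 00110- ←essential
  m22: 0-0110 ←essential
  m25: 011001 ←essential
  m36: -0-100 ←essential
  m44: -0-100,1-1100
  m48: 11000- ←essential
  m53: 11-101,110-01
  m61: 11-101,1111-1,11110-
  m63: 1111-1 ←essential
Essential: -0-100, 0-0110, 0010-0, 00110-, 011001, 11000-, 1111-1
Petrick residual → 11-101
Min cover (8 terms): b'de'f' + a'c'def' + a'b'cd'f' + a'b'cde' + a'bcd'e'f + abde'f + abc'd'e' + abcdf

8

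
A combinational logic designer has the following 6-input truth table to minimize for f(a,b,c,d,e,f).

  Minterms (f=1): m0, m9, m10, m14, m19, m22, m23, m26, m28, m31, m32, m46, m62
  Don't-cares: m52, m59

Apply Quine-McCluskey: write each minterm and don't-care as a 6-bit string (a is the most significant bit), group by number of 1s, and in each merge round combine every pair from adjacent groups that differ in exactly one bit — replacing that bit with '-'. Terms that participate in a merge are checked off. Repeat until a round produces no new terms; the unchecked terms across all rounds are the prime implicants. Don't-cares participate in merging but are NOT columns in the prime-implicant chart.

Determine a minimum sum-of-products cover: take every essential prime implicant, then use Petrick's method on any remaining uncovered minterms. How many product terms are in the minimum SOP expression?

9

size-2^0 implicants → 000000(✓)  001001  001010(✓)  001110(✓)  010011(✓)  010110(✓)  010111(✓)  011010(✓)  011100  011111(✓)  100000(✓)  101110(✓)  110100  111011  111110(✓)
size-2^1 implicants → -00000  -01110  0-1010  001-10  01-111  010-11  01011-  1-1110
Unchecked terms (primes): -00000, -01110, 0-1010, 001-10, 001001, 01-111, 010-11, 01011-, 011100, 1-1110, 110100, 111011
Minterm coverage:
  m0 ⊆ -00000 [E]
  m9 ⊆ 001001 [E]
  m10 ⊆ 0-1010,001-10
  m14 ⊆ -01110,001-10
  m19 ⊆ 010-11 [E]
  m22 ⊆ 01011- [E]
  m23 ⊆ 01-111,010-11,01011-
  m26 ⊆ 0-1010 [E]
  m28 ⊆ 011100 [E]
  m31 ⊆ 01-111 [E]
  m32 ⊆ -00000 [E]
  m46 ⊆ -01110,1-1110
  m62 ⊆ 1-1110 [E]
E = {-00000, 0-1010, 001001, 01-111, 010-11, 01011-, 011100, 1-1110}
Petrick residual → -01110
Cover = b'c'd'e'f' + b'cdef' + a'cd'ef' + a'b'cd'e'f + a'bdef + a'bc'ef + a'bc'de + a'bcde'f' + acdef'  |cover|=9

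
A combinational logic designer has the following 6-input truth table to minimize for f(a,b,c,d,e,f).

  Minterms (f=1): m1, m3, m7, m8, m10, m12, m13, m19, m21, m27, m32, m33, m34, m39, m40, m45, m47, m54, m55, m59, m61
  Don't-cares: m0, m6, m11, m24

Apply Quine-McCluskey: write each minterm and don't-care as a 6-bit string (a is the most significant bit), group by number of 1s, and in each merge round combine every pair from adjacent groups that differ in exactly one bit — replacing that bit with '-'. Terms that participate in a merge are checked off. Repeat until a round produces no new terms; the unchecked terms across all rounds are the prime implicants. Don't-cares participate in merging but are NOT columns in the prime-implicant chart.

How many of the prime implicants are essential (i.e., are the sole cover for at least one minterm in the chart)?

8

size-2^0 implicants → 000000(✓)  000001(✓)  000011(✓)  000110(✓)  000111(✓)  001000(✓)  001010(✓)  001011(✓)  001100(✓)  001101(✓)  010011(✓)  010101  011000(✓)  011011(✓)  100000(✓)  100001(✓)  100010(✓)  100111(✓)  101000(✓)  101101(✓)  101111(✓)  110110(✓)  110111(✓)  111011(✓)  111101(✓)
size-2^1 implicants → -00000(✓)  -00001(✓)  -00111  -01000(✓)  -01101  -11011  0-0011(✓)  0-1000  0-1011(✓)  00-000(✓)  00-011(✓)  000-11  0000-1  00000-(✓)  00011-  001-00  0010-0  00101-  00110-  01-011(✓)  1-0111  1-1101  10-000(✓)  10-111  1000-0  10000-(✓)  1011-1  11011-
size-2^2 implicants → -0-000  -0000-  0--011
Unchecked terms (primes): -0-000, -0000-, -00111, -01101, -11011, 0--011, 0-1000, 000-11, 0000-1, 00011-, 001-00, 0010-0, 00101-, 00110-, 010101, 1-0111, 1-1101, 10-111, 1000-0, 1011-1, 11011-
Minterm coverage:
  m1 ⊆ -0000-,0000-1
  m3 ⊆ 0--011,000-11,0000-1
  m7 ⊆ -00111,000-11,00011-
  m8 ⊆ -0-000,0-1000,001-00,0010-0
  m10 ⊆ 0010-0,00101-
  m12 ⊆ 001-00,00110-
  m13 ⊆ -01101,00110-
  m19 ⊆ 0--011 [E]
  m21 ⊆ 010101 [E]
  m27 ⊆ -11011,0--011
  m32 ⊆ -0-000,-0000-,1000-0
  m33 ⊆ -0000- [E]
  m34 ⊆ 1000-0 [E]
  m39 ⊆ -00111,1-0111,10-111
  m40 ⊆ -0-000 [E]
  m45 ⊆ -01101,1-1101,1011-1
  m47 ⊆ 10-111,1011-1
  m54 ⊆ 11011- [E]
  m55 ⊆ 1-0111,11011-
  m59 ⊆ -11011 [E]
  m61 ⊆ 1-1101 [E]
E = {-0-000, -0000-, -11011, 0--011, 010101, 1-1101, 1000-0, 11011-}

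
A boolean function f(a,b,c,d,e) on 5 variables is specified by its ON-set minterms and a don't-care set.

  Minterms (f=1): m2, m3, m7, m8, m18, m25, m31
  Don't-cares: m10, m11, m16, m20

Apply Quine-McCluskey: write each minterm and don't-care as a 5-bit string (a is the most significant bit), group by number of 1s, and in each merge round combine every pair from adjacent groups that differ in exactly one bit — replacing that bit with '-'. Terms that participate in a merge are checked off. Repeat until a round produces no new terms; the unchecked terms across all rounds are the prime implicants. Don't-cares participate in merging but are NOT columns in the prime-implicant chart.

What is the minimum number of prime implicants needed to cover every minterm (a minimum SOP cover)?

size-2^0 implicants → 00010(✓)  00011(✓)  00111(✓)  01000(✓)  01010(✓)  01011(✓)  10000(✓)  10010(✓)  10100(✓)  11001  11111
size-2^1 implicants → -0010  0-010(✓)  0-011(✓)  00-11  0001-(✓)  010-0  0101-(✓)  10-00  100-0
size-2^2 implicants → 0-01-
Unchecked terms (primes): -0010, 0-01-, 00-11, 010-0, 10-00, 100-0, 11001, 11111
Minterm coverage:
  m2 ⊆ -0010,0-01-
  m3 ⊆ 0-01-,00-11
  m7 ⊆ 00-11 [E]
  m8 ⊆ 010-0 [E]
  m18 ⊆ -0010,100-0
  m25 ⊆ 11001 [E]
  m31 ⊆ 11111 [E]
E = {00-11, 010-0, 11001, 11111}
Petrick residual → -0010
Cover = b'c'de' + a'b'de + a'bc'e' + abc'd'e + abcde  |cover|=5

5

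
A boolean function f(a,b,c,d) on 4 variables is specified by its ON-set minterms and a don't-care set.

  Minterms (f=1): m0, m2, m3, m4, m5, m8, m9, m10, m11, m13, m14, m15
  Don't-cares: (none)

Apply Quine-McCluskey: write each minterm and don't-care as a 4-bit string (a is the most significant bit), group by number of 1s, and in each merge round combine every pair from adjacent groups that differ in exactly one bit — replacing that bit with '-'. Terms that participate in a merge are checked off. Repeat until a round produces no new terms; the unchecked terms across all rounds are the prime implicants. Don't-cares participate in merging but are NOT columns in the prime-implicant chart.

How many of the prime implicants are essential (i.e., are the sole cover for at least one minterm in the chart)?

Round 0: 0000✓ 0010✓ 0011✓ 0100✓ 0101✓ 1000✓ 1001✓ 1010✓ 1011✓ 1101✓ 1110✓ 1111✓
Round 1: -000✓ -010✓ -011✓ -101 0-00 00-0✓ 001-✓ 010- 1-01✓ 1-10✓ 1-11✓ 10-0✓ 10-1✓ 100-✓ 101-✓ 11-1✓ 111-✓
Round 2: -0-0 -01- 1--1 1-1- 10--
PIs = {-0-0, -01-, -101, 0-00, 010-, 1--1, 1-1-, 10--}
Coverage chart:
  m0: -0-0,0-00
  m2: -0-0,-01-
  m3: -01- ←essential
  m4: 0-00,010-
  m5: -101,010-
  m8: -0-0,10--
  m9: 1--1,10--
  m10: -0-0,-01-,1-1-,10--
  m11: -01-,1--1,1-1-,10--
  m13: -101,1--1
  m14: 1-1- ←essential
  m15: 1--1,1-1-
Essential: -01-, 1-1-

2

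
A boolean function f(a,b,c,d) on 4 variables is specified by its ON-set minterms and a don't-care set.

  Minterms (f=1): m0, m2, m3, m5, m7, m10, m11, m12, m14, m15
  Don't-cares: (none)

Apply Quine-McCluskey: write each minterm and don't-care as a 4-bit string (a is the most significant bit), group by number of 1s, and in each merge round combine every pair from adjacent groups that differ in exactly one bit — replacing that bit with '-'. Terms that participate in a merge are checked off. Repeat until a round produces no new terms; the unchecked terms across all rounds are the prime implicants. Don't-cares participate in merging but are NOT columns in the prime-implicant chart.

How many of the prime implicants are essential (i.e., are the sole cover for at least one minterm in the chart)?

3

size-2^0 implicants → 0000(✓)  0010(✓)  0011(✓)  0101(✓)  0111(✓)  1010(✓)  1011(✓)  1100(✓)  1110(✓)  1111(✓)
size-2^1 implicants → -010(✓)  -011(✓)  -111(✓)  0-11(✓)  00-0  001-(✓)  01-1  1-10(✓)  1-11(✓)  101-(✓)  11-0  111-(✓)
size-2^2 implicants → --11  -01-  1-1-
Unchecked terms (primes): --11, -01-, 00-0, 01-1, 1-1-, 11-0
Minterm coverage:
  m0 ⊆ 00-0 [E]
  m2 ⊆ -01-,00-0
  m3 ⊆ --11,-01-
  m5 ⊆ 01-1 [E]
  m7 ⊆ --11,01-1
  m10 ⊆ -01-,1-1-
  m11 ⊆ --11,-01-,1-1-
  m12 ⊆ 11-0 [E]
  m14 ⊆ 1-1-,11-0
  m15 ⊆ --11,1-1-
E = {00-0, 01-1, 11-0}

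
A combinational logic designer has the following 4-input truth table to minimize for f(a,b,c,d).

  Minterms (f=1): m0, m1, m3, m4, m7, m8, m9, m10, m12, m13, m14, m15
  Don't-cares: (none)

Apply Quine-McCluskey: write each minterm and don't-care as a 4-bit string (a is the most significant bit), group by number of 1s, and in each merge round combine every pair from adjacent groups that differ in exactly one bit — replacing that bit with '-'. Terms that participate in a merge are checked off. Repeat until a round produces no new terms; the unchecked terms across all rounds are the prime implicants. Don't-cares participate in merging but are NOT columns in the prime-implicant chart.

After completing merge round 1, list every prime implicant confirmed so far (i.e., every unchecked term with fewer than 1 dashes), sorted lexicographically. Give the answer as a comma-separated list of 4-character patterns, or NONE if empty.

size-2^0 implicants → 0000(✓)  0001(✓)  0011(✓)  0100(✓)  0111(✓)  1000(✓)  1001(✓)  1010(✓)  1100(✓)  1101(✓)  1110(✓)  1111(✓)
size-2^1 implicants → -000(✓)  -001(✓)  -100(✓)  -111  0-00(✓)  0-11  00-1  000-(✓)  1-00(✓)  1-01(✓)  1-10(✓)  10-0(✓)  100-(✓)  11-0(✓)  11-1(✓)  110-(✓)  111-(✓)
size-2^2 implicants → --00  -00-  1--0  1-0-  11--
Unchecked terms (primes): --00, -00-, -111, 0-11, 00-1, 1--0, 1-0-, 11--

NONE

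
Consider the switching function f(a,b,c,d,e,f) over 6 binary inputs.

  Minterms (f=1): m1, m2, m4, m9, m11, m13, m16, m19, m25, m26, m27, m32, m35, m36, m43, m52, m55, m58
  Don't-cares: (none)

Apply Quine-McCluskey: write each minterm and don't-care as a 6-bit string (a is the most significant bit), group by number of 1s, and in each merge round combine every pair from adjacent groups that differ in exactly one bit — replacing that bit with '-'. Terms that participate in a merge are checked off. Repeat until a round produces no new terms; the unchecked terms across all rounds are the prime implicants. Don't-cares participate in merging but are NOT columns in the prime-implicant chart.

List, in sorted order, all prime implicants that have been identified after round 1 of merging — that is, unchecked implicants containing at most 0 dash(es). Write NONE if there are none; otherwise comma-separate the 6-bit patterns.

[col 0] 000001*, 000010, 000100*, 001001*, 001011*, 001101*, 010000, 010011*, 011001*, 011010*, 011011*, 100000*, 100011*, 100100*, 101011*, 110100*, 110111, 111010*
[col 1] -00100, -01011, -11010, 0-1001*, 0-1011*, 00-001, 001-01, 0010-1*, 01-011, 0110-1*, 01101-, 1-0100, 10-011, 100-00
[col 2] 0-10-1
Prime implicants: -00100, -01011, -11010, 0-10-1, 00-001, 000010, 001-01, 01-011, 010000, 01101-, 1-0100, 10-011, 100-00, 110111

000010, 010000, 110111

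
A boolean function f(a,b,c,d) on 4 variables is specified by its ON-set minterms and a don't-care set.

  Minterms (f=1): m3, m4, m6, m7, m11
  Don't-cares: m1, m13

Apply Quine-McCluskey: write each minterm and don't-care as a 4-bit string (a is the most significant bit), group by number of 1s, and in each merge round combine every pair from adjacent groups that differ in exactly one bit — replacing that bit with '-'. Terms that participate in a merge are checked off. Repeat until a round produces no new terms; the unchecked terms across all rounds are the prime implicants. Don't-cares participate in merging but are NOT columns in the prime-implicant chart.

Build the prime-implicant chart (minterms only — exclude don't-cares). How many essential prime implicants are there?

Round 0: 0001✓ 0011✓ 0100✓ 0110✓ 0111✓ 1011✓ 1101
Round 1: -011 0-11 00-1 01-0 011-
PIs = {-011, 0-11, 00-1, 01-0, 011-, 1101}
Coverage chart:
  m3: -011,0-11,00-1
  m4: 01-0 ←essential
  m6: 01-0,011-
  m7: 0-11,011-
  m11: -011 ←essential
Essential: -011, 01-0

2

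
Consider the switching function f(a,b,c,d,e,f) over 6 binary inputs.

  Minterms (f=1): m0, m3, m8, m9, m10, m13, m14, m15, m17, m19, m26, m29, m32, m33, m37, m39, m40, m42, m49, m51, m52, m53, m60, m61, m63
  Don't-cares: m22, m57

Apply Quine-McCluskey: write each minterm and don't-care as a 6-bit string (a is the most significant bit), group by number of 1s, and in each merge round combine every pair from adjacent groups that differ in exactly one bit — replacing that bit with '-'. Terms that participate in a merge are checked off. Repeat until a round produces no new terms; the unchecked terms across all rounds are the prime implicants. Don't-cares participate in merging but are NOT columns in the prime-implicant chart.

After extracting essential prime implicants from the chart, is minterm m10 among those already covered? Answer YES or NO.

YES

Round 0: 000000✓ 000011✓ 001000✓ 001001✓ 001010✓ 001101✓ 001110✓ 001111✓ 010001✓ 010011✓ 010110 011010✓ 011101✓ 100000✓ 100001✓ 100101✓ 100111✓ 101000✓ 101010✓ 110001✓ 110011✓ 110100✓ 110101✓ 111001✓ 111100✓ 111101✓ 111111✓
Round 1: -00000✓ -01000✓ -01010✓ -10001✓ -10011✓ -11101 0-0011 0-1010 0-1101 00-000✓ 001-01 001-10 0010-0✓ 00100- 0011-1 00111- 0100-1✓ 1-0001✓ 1-0101✓ 10-000✓ 100-01✓ 10000- 1001-1 1010-0✓ 11-001✓ 11-100✓ 11-101✓ 110-01✓ 1100-1✓ 11010-✓ 111-01✓ 1111-1 11110-✓
Round 2: -0-000 -010-0 -100-1 1-0-01 11--01 11-10-
PIs = {-0-000, -010-0, -100-1, -11101, 0-0011, 0-1010, 0-1101, 001-01, 001-10, 00100-, 0011-1, 00111-, 010110, 1-0-01, 10000-, 1001-1, 11--01, 11-10-, 1111-1}
Coverage chart:
  m0: -0-000 ←essential
  m3: 0-0011 ←essential
  m8: -0-000,-010-0,00100-
  m9: 001-01,00100-
  m10: -010-0,0-1010,001-10
  m13: 0-1101,001-01,0011-1
  m14: 001-10,00111-
  m15: 0011-1,00111-
  m17: -100-1 ←essential
  m19: -100-1,0-0011
  m26: 0-1010 ←essential
  m29: -11101,0-1101
  m32: -0-000,10000-
  m33: 1-0-01,10000-
  m37: 1-0-01,1001-1
  m39: 1001-1 ←essential
  m40: -0-000,-010-0
  m42: -010-0 ←essential
  m49: -100-1,1-0-01,11--01
  m51: -100-1 ←essential
  m52: 11-10- ←essential
  m53: 1-0-01,11--01,11-10-
  m60: 11-10- ←essential
  m61: -11101,11--01,11-10-,1111-1
  m63: 1111-1 ←essential
Essential: -0-000, -010-0, -100-1, 0-0011, 0-1010, 1001-1, 11-10-, 1111-1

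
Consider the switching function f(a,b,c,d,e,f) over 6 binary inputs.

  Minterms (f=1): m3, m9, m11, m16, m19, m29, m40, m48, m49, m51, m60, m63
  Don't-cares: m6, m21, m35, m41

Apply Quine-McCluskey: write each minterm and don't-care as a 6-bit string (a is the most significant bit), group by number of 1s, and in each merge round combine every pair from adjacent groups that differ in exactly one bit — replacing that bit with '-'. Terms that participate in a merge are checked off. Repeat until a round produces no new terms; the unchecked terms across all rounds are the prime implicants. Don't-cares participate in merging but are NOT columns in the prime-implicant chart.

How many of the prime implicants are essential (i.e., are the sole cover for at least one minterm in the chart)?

[col 0] 000011*, 000110, 001001*, 001011*, 010000*, 010011*, 010101*, 011101*, 100011*, 101000*, 101001*, 110000*, 110001*, 110011*, 111100, 111111
[col 1] -00011*, -01001, -10000, -10011*, 0-0011*, 00-011, 0010-1, 01-101, 1-0011*, 10100-, 1100-1, 11000-
[col 2] --0011
Prime implicants: --0011, -01001, -10000, 00-011, 000110, 0010-1, 01-101, 10100-, 1100-1, 11000-, 111100, 111111
PI chart (minterm → PIs covering it):
  3 | --0011,00-011
  9 | -01001,0010-1
  11 | 00-011,0010-1
  16 | -10000  (sole → essential)
  19 | --0011  (sole → essential)
  29 | 01-101  (sole → essential)
  40 | 10100-  (sole → essential)
  48 | -10000,11000-
  49 | 1100-1,11000-
  51 | --0011,1100-1
  60 | 111100  (sole → essential)
  63 | 111111  (sole → essential)
Essential prime implicants: --0011, -10000, 01-101, 10100-, 111100, 111111

6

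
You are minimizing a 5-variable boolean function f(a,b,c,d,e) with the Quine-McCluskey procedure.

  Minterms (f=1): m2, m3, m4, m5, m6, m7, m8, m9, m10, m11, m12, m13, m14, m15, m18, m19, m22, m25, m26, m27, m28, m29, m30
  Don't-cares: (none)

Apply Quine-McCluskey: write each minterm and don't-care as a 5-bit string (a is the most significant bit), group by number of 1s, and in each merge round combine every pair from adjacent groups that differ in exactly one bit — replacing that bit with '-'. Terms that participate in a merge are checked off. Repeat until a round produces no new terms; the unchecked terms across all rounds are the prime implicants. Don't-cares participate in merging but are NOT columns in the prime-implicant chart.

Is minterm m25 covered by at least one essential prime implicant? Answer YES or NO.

NO

Round 0: 00010✓ 00011✓ 00100✓ 00101✓ 00110✓ 00111✓ 01000✓ 01001✓ 01010✓ 01011✓ 01100✓ 01101✓ 01110✓ 01111✓ 10010✓ 10011✓ 10110✓ 11001✓ 11010✓ 11011✓ 11100✓ 11101✓ 11110✓
Round 1: -0010✓ -0011✓ -0110✓ -1001✓ -1010✓ -1011✓ -1100✓ -1101✓ -1110✓ 0-010✓ 0-011✓ 0-100✓ 0-101✓ 0-110✓ 0-111✓ 00-10✓ 00-11✓ 0001-✓ 001-0✓ 001-1✓ 0010-✓ 0011-✓ 01-00✓ 01-01✓ 01-10✓ 01-11✓ 010-0✓ 010-1✓ 0100-✓ 0101-✓ 011-0✓ 011-1✓ 0110-✓ 0111-✓ 1-010✓ 1-011✓ 1-110✓ 10-10✓ 1001-✓ 11-01✓ 11-10✓ 110-1✓ 1101-✓ 111-0✓ 1110-✓
Round 2: --010✓ --011✓ --110✓ -0-10✓ -001-✓ -1-01 -1-10✓ -10-1 -101-✓ -11-0 -110- 0--10✓ 0--11✓ 0-01-✓ 0-1-0✓ 0-1-1✓ 0-10-✓ 0-11-✓ 00-1-✓ 001--✓ 01--0✓ 01--1✓ 01-0-✓ 01-1-✓ 010--✓ 011--✓ 1--10✓ 1-01-✓
Round 3: ---10 --01- 0--1- 0-1-- 01---
PIs = {---10, --01-, -1-01, -10-1, -11-0, -110-, 0--1-, 0-1--, 01---}
Coverage chart:
  m2: ---10,--01-,0--1-
  m3: --01-,0--1-
  m4: 0-1-- ←essential
  m5: 0-1-- ←essential
  m6: ---10,0--1-,0-1--
  m7: 0--1-,0-1--
  m8: 01--- ←essential
  m9: -1-01,-10-1,01---
  m10: ---10,--01-,0--1-,01---
  m11: --01-,-10-1,0--1-,01---
  m12: -11-0,-110-,0-1--,01---
  m13: -1-01,-110-,0-1--,01---
  m14: ---10,-11-0,0--1-,0-1--,01---
  m15: 0--1-,0-1--,01---
  m18: ---10,--01-
  m19: --01- ←essential
  m22: ---10 ←essential
  m25: -1-01,-10-1
  m26: ---10,--01-
  m27: --01-,-10-1
  m28: -11-0,-110-
  m29: -1-01,-110-
  m30: ---10,-11-0
Essential: ---10, --01-, 0-1--, 01---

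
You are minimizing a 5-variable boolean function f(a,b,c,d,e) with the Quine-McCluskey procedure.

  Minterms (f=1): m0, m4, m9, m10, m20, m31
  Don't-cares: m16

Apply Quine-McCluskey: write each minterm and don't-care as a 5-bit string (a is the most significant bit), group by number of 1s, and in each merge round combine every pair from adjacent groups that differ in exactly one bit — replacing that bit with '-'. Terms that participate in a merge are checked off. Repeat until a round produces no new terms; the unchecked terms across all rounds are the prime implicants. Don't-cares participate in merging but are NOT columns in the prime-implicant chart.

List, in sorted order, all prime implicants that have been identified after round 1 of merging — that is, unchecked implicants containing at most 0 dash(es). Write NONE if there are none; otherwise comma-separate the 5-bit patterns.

01001, 01010, 11111

[col 0] 00000*, 00100*, 01001, 01010, 10000*, 10100*, 11111
[col 1] -0000*, -0100*, 00-00*, 10-00*
[col 2] -0-00
Prime implicants: -0-00, 01001, 01010, 11111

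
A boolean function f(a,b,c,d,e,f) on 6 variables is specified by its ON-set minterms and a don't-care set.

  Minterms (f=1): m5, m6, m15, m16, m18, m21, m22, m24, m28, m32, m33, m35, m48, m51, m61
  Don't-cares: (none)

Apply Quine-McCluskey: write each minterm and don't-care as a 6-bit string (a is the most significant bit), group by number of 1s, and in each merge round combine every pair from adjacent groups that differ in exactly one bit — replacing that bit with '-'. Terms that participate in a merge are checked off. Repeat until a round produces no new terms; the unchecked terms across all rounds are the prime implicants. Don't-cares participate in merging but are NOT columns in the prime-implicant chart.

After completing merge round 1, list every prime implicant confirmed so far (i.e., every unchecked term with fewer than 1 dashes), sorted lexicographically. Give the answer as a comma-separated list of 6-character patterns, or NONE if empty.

[col 0] 000101*, 000110*, 001111, 010000*, 010010*, 010101*, 010110*, 011000*, 011100*, 100000*, 100001*, 100011*, 110000*, 110011*, 111101
[col 1] -10000, 0-0101, 0-0110, 01-000, 010-10, 0100-0, 011-00, 1-0000, 1-0011, 1000-1, 10000-
Prime implicants: -10000, 0-0101, 0-0110, 001111, 01-000, 010-10, 0100-0, 011-00, 1-0000, 1-0011, 1000-1, 10000-, 111101

001111, 111101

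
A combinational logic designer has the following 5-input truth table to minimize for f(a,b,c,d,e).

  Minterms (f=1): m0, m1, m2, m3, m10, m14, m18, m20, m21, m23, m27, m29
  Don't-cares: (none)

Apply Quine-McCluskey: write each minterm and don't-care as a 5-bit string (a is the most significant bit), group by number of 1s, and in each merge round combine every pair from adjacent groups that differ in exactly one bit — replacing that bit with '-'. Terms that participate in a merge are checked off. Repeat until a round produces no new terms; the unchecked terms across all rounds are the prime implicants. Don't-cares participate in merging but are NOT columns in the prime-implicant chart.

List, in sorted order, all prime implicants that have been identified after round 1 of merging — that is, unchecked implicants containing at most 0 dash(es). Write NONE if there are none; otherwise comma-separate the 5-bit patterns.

Round 0: 00000✓ 00001✓ 00010✓ 00011✓ 01010✓ 01110✓ 10010✓ 10100✓ 10101✓ 10111✓ 11011 11101✓
Round 1: -0010 0-010 000-0✓ 000-1✓ 0000-✓ 0001-✓ 01-10 1-101 101-1 1010-
Round 2: 000--
PIs = {-0010, 0-010, 000--, 01-10, 1-101, 101-1, 1010-, 11011}

11011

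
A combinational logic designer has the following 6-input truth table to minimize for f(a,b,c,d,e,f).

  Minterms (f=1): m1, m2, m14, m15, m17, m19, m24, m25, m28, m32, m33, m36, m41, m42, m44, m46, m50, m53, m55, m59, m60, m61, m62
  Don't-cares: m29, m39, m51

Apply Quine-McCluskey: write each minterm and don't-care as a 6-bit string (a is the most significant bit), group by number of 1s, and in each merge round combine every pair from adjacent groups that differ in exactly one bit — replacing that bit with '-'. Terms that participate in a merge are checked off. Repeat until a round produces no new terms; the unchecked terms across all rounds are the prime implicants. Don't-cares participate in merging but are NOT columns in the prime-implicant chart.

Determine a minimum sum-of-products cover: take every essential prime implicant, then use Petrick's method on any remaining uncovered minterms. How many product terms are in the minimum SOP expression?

[col 0] 000001*, 000010, 001110*, 001111*, 010001*, 010011*, 011000*, 011001*, 011100*, 011101*, 100000*, 100001*, 100100*, 100111*, 101001*, 101010*, 101100*, 101110*, 110010*, 110011*, 110101*, 110111*, 111011*, 111100*, 111101*, 111110*
[col 1] -00001, -01110, -10011, -11100*, -11101*, 0-0001, 00111-, 01-001, 0100-1, 011-00*, 011-01*, 01100-*, 01110-*, 1-0111, 1-1100*, 1-1110*, 10-001, 10-100, 100-00, 10000-, 101-10, 1011-0*, 11-011, 11-101, 110-11, 11001-, 1101-1, 1111-0*, 11110-*
[col 2] -1110-, 011-0-, 1-11-0
Prime implicants: -00001, -01110, -10011, -1110-, 0-0001, 000010, 00111-, 01-001, 0100-1, 011-0-, 1-0111, 1-11-0, 10-001, 10-100, 100-00, 10000-, 101-10, 11-011, 11-101, 110-11, 11001-, 1101-1
PI chart (minterm → PIs covering it):
  1 | -00001,0-0001
  2 | 000010  (sole → essential)
  14 | -01110,00111-
  15 | 00111-  (sole → essential)
  17 | 0-0001,01-001,0100-1
  19 | -10011,0100-1
  24 | 011-0-  (sole → essential)
  25 | 01-001,011-0-
  28 | -1110-,011-0-
  32 | 100-00,10000-
  33 | -00001,10-001,10000-
  36 | 10-100,100-00
  41 | 10-001  (sole → essential)
  42 | 101-10  (sole → essential)
  44 | 1-11-0,10-100
  46 | -01110,1-11-0,101-10
  50 | 11001-  (sole → essential)
  53 | 11-101,1101-1
  55 | 1-0111,110-11,1101-1
  59 | 11-011  (sole → essential)
  60 | -1110-,1-11-0
  61 | -1110-,11-101
  62 | 1-11-0  (sole → essential)
Essential prime implicants: 000010, 00111-, 011-0-, 1-11-0, 10-001, 101-10, 11-011, 11001-
Petrick residual → -00001, -1110-, 0100-1, 100-00, 1101-1
Minimum SOP uses 13 PIs: b'c'd'e'f + bcde' + a'b'c'd'ef' + a'b'cde + a'bc'd'f + a'bce' + acdf' + ab'd'e'f + ab'c'e'f' + ab'cef' + abd'ef + abc'd'e + abc'df

13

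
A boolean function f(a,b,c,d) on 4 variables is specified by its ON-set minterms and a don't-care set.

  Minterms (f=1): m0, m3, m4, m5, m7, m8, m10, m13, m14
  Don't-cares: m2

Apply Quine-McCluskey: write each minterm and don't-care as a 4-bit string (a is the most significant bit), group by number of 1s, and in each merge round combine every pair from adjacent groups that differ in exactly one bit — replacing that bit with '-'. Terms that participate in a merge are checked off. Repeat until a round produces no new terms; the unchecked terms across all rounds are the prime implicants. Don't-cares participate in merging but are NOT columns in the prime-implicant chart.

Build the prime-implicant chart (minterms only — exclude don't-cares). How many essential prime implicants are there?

[col 0] 0000*, 0010*, 0011*, 0100*, 0101*, 0111*, 1000*, 1010*, 1101*, 1110*
[col 1] -000*, -010*, -101, 0-00, 0-11, 00-0*, 001-, 01-1, 010-, 1-10, 10-0*
[col 2] -0-0
Prime implicants: -0-0, -101, 0-00, 0-11, 001-, 01-1, 010-, 1-10
PI chart (minterm → PIs covering it):
  0 | -0-0,0-00
  3 | 0-11,001-
  4 | 0-00,010-
  5 | -101,01-1,010-
  7 | 0-11,01-1
  8 | -0-0  (sole → essential)
  10 | -0-0,1-10
  13 | -101  (sole → essential)
  14 | 1-10  (sole → essential)
Essential prime implicants: -0-0, -101, 1-10

3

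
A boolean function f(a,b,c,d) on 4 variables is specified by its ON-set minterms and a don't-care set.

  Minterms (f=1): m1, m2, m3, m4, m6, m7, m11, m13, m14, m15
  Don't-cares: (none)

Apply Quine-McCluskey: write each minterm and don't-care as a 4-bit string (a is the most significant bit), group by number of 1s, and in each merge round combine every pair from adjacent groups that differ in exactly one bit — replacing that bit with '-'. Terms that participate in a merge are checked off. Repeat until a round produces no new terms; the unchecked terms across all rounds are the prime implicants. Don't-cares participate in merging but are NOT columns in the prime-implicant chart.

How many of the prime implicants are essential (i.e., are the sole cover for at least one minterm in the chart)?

6

size-2^0 implicants → 0001(✓)  0010(✓)  0011(✓)  0100(✓)  0110(✓)  0111(✓)  1011(✓)  1101(✓)  1110(✓)  1111(✓)
size-2^1 implicants → -011(✓)  -110(✓)  -111(✓)  0-10(✓)  0-11(✓)  00-1  001-(✓)  01-0  011-(✓)  1-11(✓)  11-1  111-(✓)
size-2^2 implicants → --11  -11-  0-1-
Unchecked terms (primes): --11, -11-, 0-1-, 00-1, 01-0, 11-1
Minterm coverage:
  m1 ⊆ 00-1 [E]
  m2 ⊆ 0-1- [E]
  m3 ⊆ --11,0-1-,00-1
  m4 ⊆ 01-0 [E]
  m6 ⊆ -11-,0-1-,01-0
  m7 ⊆ --11,-11-,0-1-
  m11 ⊆ --11 [E]
  m13 ⊆ 11-1 [E]
  m14 ⊆ -11- [E]
  m15 ⊆ --11,-11-,11-1
E = {--11, -11-, 0-1-, 00-1, 01-0, 11-1}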